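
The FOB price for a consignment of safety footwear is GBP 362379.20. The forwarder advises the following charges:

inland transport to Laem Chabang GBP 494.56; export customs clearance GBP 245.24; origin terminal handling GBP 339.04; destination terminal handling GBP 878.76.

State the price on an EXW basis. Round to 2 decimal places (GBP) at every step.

Not relevant to the conversion: destination terminal — on the buyer under both terms; not part of either seller's price.
From FOB to EXW, the seller no longer bears: inland to port, export clearance, origin terminal.
EXW price = 362379.20 − 494.56 − 245.24 − 339.04 = 361300.36

EXW price: GBP 361300.36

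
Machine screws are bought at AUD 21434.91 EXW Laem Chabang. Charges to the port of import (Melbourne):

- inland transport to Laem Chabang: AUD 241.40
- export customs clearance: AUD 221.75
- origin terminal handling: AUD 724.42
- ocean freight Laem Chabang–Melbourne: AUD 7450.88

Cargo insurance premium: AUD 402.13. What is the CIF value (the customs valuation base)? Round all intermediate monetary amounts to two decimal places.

CIF = EXW price + pre-shipment costs + freight + insurance
CIF = 21434.91 + 241.40 + 221.75 + 724.42 + 7450.88 + 402.13 = 30475.49

CIF value: AUD 30475.49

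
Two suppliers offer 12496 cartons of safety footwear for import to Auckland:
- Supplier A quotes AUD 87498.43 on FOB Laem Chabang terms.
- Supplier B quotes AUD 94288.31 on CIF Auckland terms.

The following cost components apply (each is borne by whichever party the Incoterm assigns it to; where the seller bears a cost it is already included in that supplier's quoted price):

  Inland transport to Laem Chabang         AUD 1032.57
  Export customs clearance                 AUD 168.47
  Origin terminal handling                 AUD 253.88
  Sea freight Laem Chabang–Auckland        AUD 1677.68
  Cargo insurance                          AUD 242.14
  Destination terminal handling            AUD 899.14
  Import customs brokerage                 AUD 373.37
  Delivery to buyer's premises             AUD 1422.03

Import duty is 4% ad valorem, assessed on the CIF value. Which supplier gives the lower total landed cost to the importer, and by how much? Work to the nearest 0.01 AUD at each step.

Supplier A (FOB):
CIF value = FOB price + freight + insurance = 87498.43 + 1677.68 + 242.14 = 89418.25
Import duty = 89418.25 × 4% = 3576.73
Buyer bears (A): 1677.68 + 242.14 + 899.14 + 373.37 + 1422.03 = 4614.36
Landed cost (A) = invoice 87498.43 + 4614.36 + duty 3576.73 = 95689.52
Supplier B (CIF):
The CIF price already equals the CIF value: 94288.31
Import duty = 94288.31 × 4% = 3771.53
Buyer bears (B): 899.14 + 373.37 + 1422.03 = 2694.54
Landed cost (B) = invoice 94288.31 + 2694.54 + duty 3771.53 = 100754.38
Difference = |95689.52 − 100754.38| = 5064.86

Supplier A is cheaper by AUD 5064.86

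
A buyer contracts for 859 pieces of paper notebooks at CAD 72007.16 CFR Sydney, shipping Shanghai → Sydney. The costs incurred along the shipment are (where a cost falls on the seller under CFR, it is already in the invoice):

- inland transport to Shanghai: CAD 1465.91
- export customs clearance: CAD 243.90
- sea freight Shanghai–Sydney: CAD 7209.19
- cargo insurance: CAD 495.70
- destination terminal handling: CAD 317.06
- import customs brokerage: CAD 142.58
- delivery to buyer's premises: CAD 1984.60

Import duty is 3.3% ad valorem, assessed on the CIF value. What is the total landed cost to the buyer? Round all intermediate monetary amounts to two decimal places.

CFR: the seller pays costs through ocean freight to the destination port, but not insurance.
Already in the invoice (seller's account under CFR): inland to port, export clearance, freight — exclude.
CIF value = CFR price + insurance = 72007.16 + 495.70 = 72502.86
Import duty = 72502.86 × 3.3% = 2392.59
Buyer bears: insurance 495.70 + destination terminal 317.06 + brokerage 142.58 + delivery 1984.60 + duty 2392.59 = 5332.53
Landed cost = invoice 72007.16 + 5332.53 = 77339.69

Total landed cost: CAD 77339.69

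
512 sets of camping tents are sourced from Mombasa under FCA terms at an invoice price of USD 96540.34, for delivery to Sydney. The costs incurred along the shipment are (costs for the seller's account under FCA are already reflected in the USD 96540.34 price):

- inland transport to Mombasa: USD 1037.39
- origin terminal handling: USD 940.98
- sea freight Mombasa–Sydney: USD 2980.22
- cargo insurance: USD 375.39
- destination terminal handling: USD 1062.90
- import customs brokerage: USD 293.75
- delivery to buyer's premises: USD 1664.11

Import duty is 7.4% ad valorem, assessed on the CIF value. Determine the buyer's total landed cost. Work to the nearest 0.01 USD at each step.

Total landed cost: USD 111319.62

FCA: the seller delivers export-cleared goods to the carrier; the buyer bears costs from that point.
Already in the invoice (seller's account under FCA): inland to port — exclude.
CIF value = FCA price + origin terminal + freight + insurance = 96540.34 + 940.98 + 2980.22 + 375.39 = 100836.93
Import duty = 100836.93 × 7.4% = 7461.93
Buyer bears: origin terminal 940.98 + freight 2980.22 + insurance 375.39 + destination terminal 1062.90 + brokerage 293.75 + delivery 1664.11 + duty 7461.93 = 14779.28
Landed cost = invoice 96540.34 + 14779.28 = 111319.62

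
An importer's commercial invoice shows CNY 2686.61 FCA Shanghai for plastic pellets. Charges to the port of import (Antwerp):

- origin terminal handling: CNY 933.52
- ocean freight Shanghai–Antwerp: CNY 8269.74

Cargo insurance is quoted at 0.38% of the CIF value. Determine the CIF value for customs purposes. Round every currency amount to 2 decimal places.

Let C be the CIF value. C = FCA price + pre-shipment costs + freight + 0.38% × C
C − 0.38% × C = 2686.61 + 933.52 + 8269.74
0.9962 × C = 11889.87
C = 11889.87 / 0.9962 = 11935.22
Insurance premium = 0.38% × 11935.22 = 45.35

CIF value: CNY 11935.22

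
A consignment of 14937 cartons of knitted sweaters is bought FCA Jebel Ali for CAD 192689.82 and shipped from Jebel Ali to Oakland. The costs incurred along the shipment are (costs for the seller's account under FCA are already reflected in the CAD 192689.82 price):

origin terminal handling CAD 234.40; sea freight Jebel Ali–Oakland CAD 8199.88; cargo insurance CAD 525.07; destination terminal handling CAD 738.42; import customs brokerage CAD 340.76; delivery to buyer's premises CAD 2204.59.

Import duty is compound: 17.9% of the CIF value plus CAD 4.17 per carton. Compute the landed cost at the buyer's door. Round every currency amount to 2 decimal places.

Total landed cost: CAD 303315.43

FCA: the seller delivers export-cleared goods to the carrier; the buyer bears costs from that point.
CIF value = FCA price + origin terminal + freight + insurance = 192689.82 + 234.40 + 8199.88 + 525.07 = 201649.17
Ad valorem component: 201649.17 × 17.9% = 36095.20
Specific component: 14937 × 4.17 = 62287.29
Import duty = 36095.20 + 62287.29 = 98382.49
Buyer bears: origin terminal 234.40 + freight 8199.88 + insurance 525.07 + destination terminal 738.42 + brokerage 340.76 + delivery 2204.59 + duty 98382.49 = 110625.61
Landed cost = invoice 192689.82 + 110625.61 = 303315.43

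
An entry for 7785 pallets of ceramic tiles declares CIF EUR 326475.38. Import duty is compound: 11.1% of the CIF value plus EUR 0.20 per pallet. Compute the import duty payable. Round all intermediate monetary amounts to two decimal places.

Ad valorem component: 326475.38 × 11.1% = 36238.77
Specific component: 7785 × 0.20 = 1557.00
Import duty = 36238.77 + 1557.00 = 37795.77

Import duty: EUR 37795.77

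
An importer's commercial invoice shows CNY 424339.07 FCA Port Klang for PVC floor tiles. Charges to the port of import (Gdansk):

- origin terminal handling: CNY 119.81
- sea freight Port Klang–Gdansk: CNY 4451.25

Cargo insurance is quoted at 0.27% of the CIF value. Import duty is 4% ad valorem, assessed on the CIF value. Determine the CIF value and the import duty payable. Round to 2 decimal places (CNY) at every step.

Let C be the CIF value. C = FCA price + pre-shipment costs + freight + 0.27% × C
C − 0.27% × C = 424339.07 + 119.81 + 4451.25
0.9973 × C = 428910.13
C = 428910.13 / 0.9973 = 430071.32
Insurance premium = 0.27% × 430071.32 = 1161.19
Import duty = 430071.32 × 4% = 17202.85

CIF value: CNY 430071.32; import duty: CNY 17202.85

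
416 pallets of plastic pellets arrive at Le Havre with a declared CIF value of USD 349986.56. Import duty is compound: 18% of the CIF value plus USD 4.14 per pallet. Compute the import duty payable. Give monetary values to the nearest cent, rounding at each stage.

Ad valorem component: 349986.56 × 18% = 62997.58
Specific component: 416 × 4.14 = 1722.24
Import duty = 62997.58 + 1722.24 = 64719.82

Import duty: USD 64719.82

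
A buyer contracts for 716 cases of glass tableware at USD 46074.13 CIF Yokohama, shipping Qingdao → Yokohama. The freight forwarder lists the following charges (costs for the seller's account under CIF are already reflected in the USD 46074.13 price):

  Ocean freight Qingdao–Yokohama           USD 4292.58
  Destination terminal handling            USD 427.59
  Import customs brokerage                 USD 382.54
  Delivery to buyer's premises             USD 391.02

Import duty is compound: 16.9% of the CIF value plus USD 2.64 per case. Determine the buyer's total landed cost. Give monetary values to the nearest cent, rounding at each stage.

Total landed cost: USD 56952.05

CIF: the seller pays costs through ocean freight and marine insurance to the destination port.
Already in the invoice (seller's account under CIF): freight — exclude.
The CIF price already equals the CIF value: 46074.13
Ad valorem component: 46074.13 × 16.9% = 7786.53
Specific component: 716 × 2.64 = 1890.24
Import duty = 7786.53 + 1890.24 = 9676.77
Buyer bears: destination terminal 427.59 + brokerage 382.54 + delivery 391.02 + duty 9676.77 = 10877.92
Landed cost = invoice 46074.13 + 10877.92 = 56952.05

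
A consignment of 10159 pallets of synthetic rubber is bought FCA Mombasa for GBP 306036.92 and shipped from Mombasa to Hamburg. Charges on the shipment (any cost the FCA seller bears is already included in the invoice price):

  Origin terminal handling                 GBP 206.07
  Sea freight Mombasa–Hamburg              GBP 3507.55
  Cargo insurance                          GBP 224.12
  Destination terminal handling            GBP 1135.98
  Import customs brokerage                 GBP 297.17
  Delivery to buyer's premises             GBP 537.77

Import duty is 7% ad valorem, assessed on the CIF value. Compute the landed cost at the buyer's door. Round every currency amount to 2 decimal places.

Total landed cost: GBP 333643.81

FCA: the seller delivers export-cleared goods to the carrier; the buyer bears costs from that point.
CIF value = FCA price + origin terminal + freight + insurance = 306036.92 + 206.07 + 3507.55 + 224.12 = 309974.66
Import duty = 309974.66 × 7% = 21698.23
Buyer bears: origin terminal 206.07 + freight 3507.55 + insurance 224.12 + destination terminal 1135.98 + brokerage 297.17 + delivery 537.77 + duty 21698.23 = 27606.89
Landed cost = invoice 306036.92 + 27606.89 = 333643.81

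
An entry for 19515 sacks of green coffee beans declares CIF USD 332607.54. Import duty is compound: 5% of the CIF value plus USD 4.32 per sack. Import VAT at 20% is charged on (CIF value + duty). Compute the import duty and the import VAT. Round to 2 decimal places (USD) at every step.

Import duty: USD 100935.18; import VAT: USD 86708.54

Ad valorem component: 332607.54 × 5% = 16630.38
Specific component: 19515 × 4.32 = 84304.80
Import duty = 16630.38 + 84304.80 = 100935.18
VAT base = CIF + duty = 332607.54 + 100935.18 = 433542.72
Import VAT = 433542.72 × 20% = 86708.54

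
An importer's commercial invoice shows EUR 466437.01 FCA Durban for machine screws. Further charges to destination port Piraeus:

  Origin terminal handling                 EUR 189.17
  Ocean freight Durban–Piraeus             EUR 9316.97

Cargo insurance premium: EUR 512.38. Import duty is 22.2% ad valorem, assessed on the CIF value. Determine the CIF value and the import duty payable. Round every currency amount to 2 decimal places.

CIF = FCA price + pre-shipment costs + freight + insurance
CIF = 466437.01 + 189.17 + 9316.97 + 512.38 = 476455.53
Import duty = 476455.53 × 22.2% = 105773.13

CIF value: EUR 476455.53; import duty: EUR 105773.13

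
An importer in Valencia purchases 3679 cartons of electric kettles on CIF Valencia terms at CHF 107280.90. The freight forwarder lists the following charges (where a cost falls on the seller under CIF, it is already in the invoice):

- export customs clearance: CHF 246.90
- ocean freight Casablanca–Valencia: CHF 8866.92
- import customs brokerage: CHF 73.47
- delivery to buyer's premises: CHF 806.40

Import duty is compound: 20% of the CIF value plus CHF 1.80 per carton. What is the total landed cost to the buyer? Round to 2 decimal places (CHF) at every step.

Total landed cost: CHF 136239.15

CIF: the seller pays costs through ocean freight and marine insurance to the destination port.
Already in the invoice (seller's account under CIF): export clearance, freight — exclude.
The CIF price already equals the CIF value: 107280.90
Ad valorem component: 107280.90 × 20% = 21456.18
Specific component: 3679 × 1.80 = 6622.20
Import duty = 21456.18 + 6622.20 = 28078.38
Buyer bears: brokerage 73.47 + delivery 806.40 + duty 28078.38 = 28958.25
Landed cost = invoice 107280.90 + 28958.25 = 136239.15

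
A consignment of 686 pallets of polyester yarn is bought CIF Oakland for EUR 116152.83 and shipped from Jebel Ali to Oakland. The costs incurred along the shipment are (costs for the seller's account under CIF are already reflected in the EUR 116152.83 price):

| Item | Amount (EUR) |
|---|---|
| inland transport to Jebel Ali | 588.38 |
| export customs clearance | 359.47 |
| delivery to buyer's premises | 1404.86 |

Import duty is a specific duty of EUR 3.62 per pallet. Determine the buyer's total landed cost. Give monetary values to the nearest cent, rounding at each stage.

Total landed cost: EUR 120041.01

CIF: the seller pays costs through ocean freight and marine insurance to the destination port.
Already in the invoice (seller's account under CIF): inland to port, export clearance — exclude.
The CIF price already equals the CIF value: 116152.83
Import duty = 686 × 3.62 = 2483.32
Buyer bears: delivery 1404.86 + duty 2483.32 = 3888.18
Landed cost = invoice 116152.83 + 3888.18 = 120041.01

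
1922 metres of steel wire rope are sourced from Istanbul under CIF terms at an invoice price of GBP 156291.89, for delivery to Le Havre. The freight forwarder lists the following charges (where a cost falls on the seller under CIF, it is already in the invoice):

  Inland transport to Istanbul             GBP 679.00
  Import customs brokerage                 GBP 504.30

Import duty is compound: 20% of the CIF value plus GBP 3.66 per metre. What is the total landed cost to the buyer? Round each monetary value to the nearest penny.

Total landed cost: GBP 195089.09

CIF: the seller pays costs through ocean freight and marine insurance to the destination port.
Already in the invoice (seller's account under CIF): inland to port — exclude.
The CIF price already equals the CIF value: 156291.89
Ad valorem component: 156291.89 × 20% = 31258.38
Specific component: 1922 × 3.66 = 7034.52
Import duty = 31258.38 + 7034.52 = 38292.90
Buyer bears: brokerage 504.30 + duty 38292.90 = 38797.20
Landed cost = invoice 156291.89 + 38797.20 = 195089.09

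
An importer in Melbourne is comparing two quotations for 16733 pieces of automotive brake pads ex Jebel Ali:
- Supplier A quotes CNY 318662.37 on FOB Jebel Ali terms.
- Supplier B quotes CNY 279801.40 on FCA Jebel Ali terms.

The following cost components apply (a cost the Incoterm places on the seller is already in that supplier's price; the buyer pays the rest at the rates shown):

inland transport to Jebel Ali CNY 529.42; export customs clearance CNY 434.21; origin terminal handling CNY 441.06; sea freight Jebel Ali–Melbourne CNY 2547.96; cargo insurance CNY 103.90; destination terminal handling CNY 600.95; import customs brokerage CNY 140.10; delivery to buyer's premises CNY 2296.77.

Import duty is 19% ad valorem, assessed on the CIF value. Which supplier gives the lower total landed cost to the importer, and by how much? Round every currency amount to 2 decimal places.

Supplier B is cheaper by CNY 45719.69

Supplier A (FOB):
CIF value = FOB price + freight + insurance = 318662.37 + 2547.96 + 103.90 = 321314.23
Import duty = 321314.23 × 19% = 61049.70
Buyer bears (A): 2547.96 + 103.90 + 600.95 + 140.10 + 2296.77 = 5689.68
Landed cost (A) = invoice 318662.37 + 5689.68 + duty 61049.70 = 385401.75
Supplier B (FCA):
CIF value = FCA price + origin terminal + freight + insurance = 279801.40 + 441.06 + 2547.96 + 103.90 = 282894.32
Import duty = 282894.32 × 19% = 53749.92
Buyer bears (B): 441.06 + 2547.96 + 103.90 + 600.95 + 140.10 + 2296.77 = 6130.74
Landed cost (B) = invoice 279801.40 + 6130.74 + duty 53749.92 = 339682.06
Difference = |385401.75 − 339682.06| = 45719.69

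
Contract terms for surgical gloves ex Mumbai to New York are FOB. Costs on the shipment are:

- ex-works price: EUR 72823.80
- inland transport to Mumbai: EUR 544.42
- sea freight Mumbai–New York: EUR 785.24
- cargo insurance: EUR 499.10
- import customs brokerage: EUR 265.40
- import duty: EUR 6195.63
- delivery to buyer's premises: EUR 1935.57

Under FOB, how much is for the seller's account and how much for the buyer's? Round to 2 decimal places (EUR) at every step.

FOB: the seller bears costs until goods are on board at the origin port; the buyer bears freight, insurance and all costs thereafter.
Seller's account: goods 72823.80 + inland to port 544.42 = 73368.22
Buyer's account: freight 785.24 + insurance 499.10 + brokerage 265.40 + duty 6195.63 + delivery 1935.57 = 9680.94

Seller: EUR 73368.22; buyer: EUR 9680.94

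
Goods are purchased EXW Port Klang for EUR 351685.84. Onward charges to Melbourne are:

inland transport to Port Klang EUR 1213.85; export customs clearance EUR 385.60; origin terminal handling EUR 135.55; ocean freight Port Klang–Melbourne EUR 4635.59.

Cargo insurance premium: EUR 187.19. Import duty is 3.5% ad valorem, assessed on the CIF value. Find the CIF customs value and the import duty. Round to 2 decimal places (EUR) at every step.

CIF = EXW price + pre-shipment costs + freight + insurance
CIF = 351685.84 + 1213.85 + 385.60 + 135.55 + 4635.59 + 187.19 = 358243.62
Import duty = 358243.62 × 3.5% = 12538.53

CIF value: EUR 358243.62; import duty: EUR 12538.53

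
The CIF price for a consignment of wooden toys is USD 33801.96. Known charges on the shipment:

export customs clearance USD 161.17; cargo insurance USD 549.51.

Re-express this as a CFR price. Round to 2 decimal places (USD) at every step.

CFR price: USD 33252.45

Not relevant to the conversion: export clearance — on the seller under both CIF and CFR; already in the CIF price and stays in the CFR price.
From CIF to CFR, the seller no longer bears: insurance.
CFR price = 33801.96 − 549.51 = 33252.45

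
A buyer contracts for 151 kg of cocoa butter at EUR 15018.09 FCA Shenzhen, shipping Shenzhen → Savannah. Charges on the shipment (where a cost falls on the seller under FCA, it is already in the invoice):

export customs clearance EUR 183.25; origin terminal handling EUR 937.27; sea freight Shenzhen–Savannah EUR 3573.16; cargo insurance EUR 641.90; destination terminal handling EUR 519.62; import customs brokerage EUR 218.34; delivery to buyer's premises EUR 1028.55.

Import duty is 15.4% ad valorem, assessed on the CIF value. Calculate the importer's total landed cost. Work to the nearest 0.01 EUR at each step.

FCA: the seller delivers export-cleared goods to the carrier; the buyer bears costs from that point.
Already in the invoice (seller's account under FCA): export clearance — exclude.
CIF value = FCA price + origin terminal + freight + insurance = 15018.09 + 937.27 + 3573.16 + 641.90 = 20170.42
Import duty = 20170.42 × 15.4% = 3106.24
Buyer bears: origin terminal 937.27 + freight 3573.16 + insurance 641.90 + destination terminal 519.62 + brokerage 218.34 + delivery 1028.55 + duty 3106.24 = 10025.08
Landed cost = invoice 15018.09 + 10025.08 = 25043.17

Total landed cost: EUR 25043.17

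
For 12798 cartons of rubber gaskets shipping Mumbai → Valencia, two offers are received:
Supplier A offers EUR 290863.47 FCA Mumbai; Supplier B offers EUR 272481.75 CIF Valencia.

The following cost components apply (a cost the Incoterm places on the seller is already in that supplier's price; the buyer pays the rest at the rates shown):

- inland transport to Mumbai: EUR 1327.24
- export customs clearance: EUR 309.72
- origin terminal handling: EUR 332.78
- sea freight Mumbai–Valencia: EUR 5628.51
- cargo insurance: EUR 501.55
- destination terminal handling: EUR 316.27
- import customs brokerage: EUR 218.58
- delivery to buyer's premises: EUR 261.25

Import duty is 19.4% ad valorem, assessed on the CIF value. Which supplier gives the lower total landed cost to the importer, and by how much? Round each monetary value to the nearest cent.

Supplier B is cheaper by EUR 29664.40

Supplier A (FCA):
CIF value = FCA price + origin terminal + freight + insurance = 290863.47 + 332.78 + 5628.51 + 501.55 = 297326.31
Import duty = 297326.31 × 19.4% = 57681.30
Buyer bears (A): 332.78 + 5628.51 + 501.55 + 316.27 + 218.58 + 261.25 = 7258.94
Landed cost (A) = invoice 290863.47 + 7258.94 + duty 57681.30 = 355803.71
Supplier B (CIF):
The CIF price already equals the CIF value: 272481.75
Import duty = 272481.75 × 19.4% = 52861.46
Buyer bears (B): 316.27 + 218.58 + 261.25 = 796.10
Landed cost (B) = invoice 272481.75 + 796.10 + duty 52861.46 = 326139.31
Difference = |355803.71 − 326139.31| = 29664.40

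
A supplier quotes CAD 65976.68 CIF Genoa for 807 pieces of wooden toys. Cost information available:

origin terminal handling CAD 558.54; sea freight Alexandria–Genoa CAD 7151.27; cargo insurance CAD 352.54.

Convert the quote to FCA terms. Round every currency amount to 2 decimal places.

From CIF to FCA, the seller no longer bears: origin terminal, freight, insurance.
FCA price = 65976.68 − 558.54 − 7151.27 − 352.54 = 57914.33

FCA price: CAD 57914.33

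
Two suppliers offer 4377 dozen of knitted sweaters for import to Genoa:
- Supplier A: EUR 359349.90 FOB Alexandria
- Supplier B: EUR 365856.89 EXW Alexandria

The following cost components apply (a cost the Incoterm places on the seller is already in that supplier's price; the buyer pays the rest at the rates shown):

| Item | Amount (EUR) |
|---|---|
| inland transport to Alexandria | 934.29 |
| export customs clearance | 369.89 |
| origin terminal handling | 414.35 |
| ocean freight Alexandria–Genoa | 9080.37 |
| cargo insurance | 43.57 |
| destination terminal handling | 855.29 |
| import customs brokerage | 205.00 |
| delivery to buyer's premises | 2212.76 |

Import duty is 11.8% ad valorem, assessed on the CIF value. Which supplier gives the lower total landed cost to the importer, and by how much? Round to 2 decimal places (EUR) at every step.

Supplier A (FOB):
CIF value = FOB price + freight + insurance = 359349.90 + 9080.37 + 43.57 = 368473.84
Import duty = 368473.84 × 11.8% = 43479.91
Buyer bears (A): 9080.37 + 43.57 + 855.29 + 205.00 + 2212.76 = 12396.99
Landed cost (A) = invoice 359349.90 + 12396.99 + duty 43479.91 = 415226.80
Supplier B (EXW):
CIF value = EXW price + inland to port + export clearance + origin terminal + freight + insurance = 365856.89 + 934.29 + 369.89 + 414.35 + 9080.37 + 43.57 = 376699.36
Import duty = 376699.36 × 11.8% = 44450.52
Buyer bears (B): 934.29 + 369.89 + 414.35 + 9080.37 + 43.57 + 855.29 + 205.00 + 2212.76 = 14115.52
Landed cost (B) = invoice 365856.89 + 14115.52 + duty 44450.52 = 424422.93
Difference = |415226.80 − 424422.93| = 9196.13

Supplier A is cheaper by EUR 9196.13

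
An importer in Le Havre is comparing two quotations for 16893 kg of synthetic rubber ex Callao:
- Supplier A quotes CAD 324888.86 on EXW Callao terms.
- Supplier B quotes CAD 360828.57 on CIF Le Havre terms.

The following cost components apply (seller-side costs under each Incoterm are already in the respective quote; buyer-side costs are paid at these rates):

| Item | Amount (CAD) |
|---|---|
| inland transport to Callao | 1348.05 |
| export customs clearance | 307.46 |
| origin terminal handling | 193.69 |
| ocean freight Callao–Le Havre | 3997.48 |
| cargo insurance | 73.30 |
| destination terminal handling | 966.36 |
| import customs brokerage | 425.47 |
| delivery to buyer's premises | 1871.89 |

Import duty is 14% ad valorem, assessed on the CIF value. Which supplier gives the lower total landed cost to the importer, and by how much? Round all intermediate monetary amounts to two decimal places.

Supplier A is cheaper by CAD 34222.49

Supplier A (EXW):
CIF value = EXW price + inland to port + export clearance + origin terminal + freight + insurance = 324888.86 + 1348.05 + 307.46 + 193.69 + 3997.48 + 73.30 = 330808.84
Import duty = 330808.84 × 14% = 46313.24
Buyer bears (A): 1348.05 + 307.46 + 193.69 + 3997.48 + 73.30 + 966.36 + 425.47 + 1871.89 = 9183.70
Landed cost (A) = invoice 324888.86 + 9183.70 + duty 46313.24 = 380385.80
Supplier B (CIF):
The CIF price already equals the CIF value: 360828.57
Import duty = 360828.57 × 14% = 50516.00
Buyer bears (B): 966.36 + 425.47 + 1871.89 = 3263.72
Landed cost (B) = invoice 360828.57 + 3263.72 + duty 50516.00 = 414608.29
Difference = |380385.80 − 414608.29| = 34222.49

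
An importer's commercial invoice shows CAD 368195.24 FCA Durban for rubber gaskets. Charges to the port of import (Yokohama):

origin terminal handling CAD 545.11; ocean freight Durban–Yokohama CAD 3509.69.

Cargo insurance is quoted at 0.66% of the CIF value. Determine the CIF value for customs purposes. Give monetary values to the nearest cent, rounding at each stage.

CIF value: CAD 374723.21

Let C be the CIF value. C = FCA price + pre-shipment costs + freight + 0.66% × C
C − 0.66% × C = 368195.24 + 545.11 + 3509.69
0.9934 × C = 372250.04
C = 372250.04 / 0.9934 = 374723.21
Insurance premium = 0.66% × 374723.21 = 2473.17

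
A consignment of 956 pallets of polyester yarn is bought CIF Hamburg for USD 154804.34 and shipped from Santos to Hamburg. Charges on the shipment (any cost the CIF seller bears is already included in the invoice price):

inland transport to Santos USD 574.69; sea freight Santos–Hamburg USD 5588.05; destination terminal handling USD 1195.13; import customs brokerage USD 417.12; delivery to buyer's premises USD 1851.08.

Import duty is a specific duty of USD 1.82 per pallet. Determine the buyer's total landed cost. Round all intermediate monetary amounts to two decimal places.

Total landed cost: USD 160007.59

CIF: the seller pays costs through ocean freight and marine insurance to the destination port.
Already in the invoice (seller's account under CIF): inland to port, freight — exclude.
The CIF price already equals the CIF value: 154804.34
Import duty = 956 × 1.82 = 1739.92
Buyer bears: destination terminal 1195.13 + brokerage 417.12 + delivery 1851.08 + duty 1739.92 = 5203.25
Landed cost = invoice 154804.34 + 5203.25 = 160007.59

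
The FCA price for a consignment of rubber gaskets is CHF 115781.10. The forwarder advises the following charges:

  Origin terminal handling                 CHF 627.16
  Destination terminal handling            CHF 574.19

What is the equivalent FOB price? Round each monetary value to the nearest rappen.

FOB price: CHF 116408.26

Not relevant to the conversion: destination terminal — on the buyer under both terms; not part of either seller's price.
From FCA to FOB, the seller additionally bears: origin terminal.
FOB price = 115781.10 + 627.16 = 116408.26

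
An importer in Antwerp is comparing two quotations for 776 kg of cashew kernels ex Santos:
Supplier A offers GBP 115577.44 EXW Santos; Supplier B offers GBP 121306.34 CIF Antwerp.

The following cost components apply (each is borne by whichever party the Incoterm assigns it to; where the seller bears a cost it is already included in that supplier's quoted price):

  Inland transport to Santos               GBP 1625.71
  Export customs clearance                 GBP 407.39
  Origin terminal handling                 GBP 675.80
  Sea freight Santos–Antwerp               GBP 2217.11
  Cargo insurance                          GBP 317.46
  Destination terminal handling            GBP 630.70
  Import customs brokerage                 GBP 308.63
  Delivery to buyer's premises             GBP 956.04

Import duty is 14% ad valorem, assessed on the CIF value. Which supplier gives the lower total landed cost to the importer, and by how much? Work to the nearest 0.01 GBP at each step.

Supplier A is cheaper by GBP 553.39

Supplier A (EXW):
CIF value = EXW price + inland to port + export clearance + origin terminal + freight + insurance = 115577.44 + 1625.71 + 407.39 + 675.80 + 2217.11 + 317.46 = 120820.91
Import duty = 120820.91 × 14% = 16914.93
Buyer bears (A): 1625.71 + 407.39 + 675.80 + 2217.11 + 317.46 + 630.70 + 308.63 + 956.04 = 7138.84
Landed cost (A) = invoice 115577.44 + 7138.84 + duty 16914.93 = 139631.21
Supplier B (CIF):
The CIF price already equals the CIF value: 121306.34
Import duty = 121306.34 × 14% = 16982.89
Buyer bears (B): 630.70 + 308.63 + 956.04 = 1895.37
Landed cost (B) = invoice 121306.34 + 1895.37 + duty 16982.89 = 140184.60
Difference = |139631.21 − 140184.60| = 553.39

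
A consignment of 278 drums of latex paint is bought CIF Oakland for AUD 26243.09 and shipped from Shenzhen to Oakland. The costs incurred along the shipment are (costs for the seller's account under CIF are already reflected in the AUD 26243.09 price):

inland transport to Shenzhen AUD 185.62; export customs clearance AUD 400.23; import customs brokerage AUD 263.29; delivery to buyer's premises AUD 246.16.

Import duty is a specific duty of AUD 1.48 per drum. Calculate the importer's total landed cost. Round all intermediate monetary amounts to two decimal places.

CIF: the seller pays costs through ocean freight and marine insurance to the destination port.
Already in the invoice (seller's account under CIF): inland to port, export clearance — exclude.
The CIF price already equals the CIF value: 26243.09
Import duty = 278 × 1.48 = 411.44
Buyer bears: brokerage 263.29 + delivery 246.16 + duty 411.44 = 920.89
Landed cost = invoice 26243.09 + 920.89 = 27163.98

Total landed cost: AUD 27163.98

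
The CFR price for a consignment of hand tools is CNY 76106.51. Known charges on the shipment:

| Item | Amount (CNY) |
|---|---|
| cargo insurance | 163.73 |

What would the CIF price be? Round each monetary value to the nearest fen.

CIF price: CNY 76270.24

From CFR to CIF, the seller additionally bears: insurance.
CIF price = 76106.51 + 163.73 = 76270.24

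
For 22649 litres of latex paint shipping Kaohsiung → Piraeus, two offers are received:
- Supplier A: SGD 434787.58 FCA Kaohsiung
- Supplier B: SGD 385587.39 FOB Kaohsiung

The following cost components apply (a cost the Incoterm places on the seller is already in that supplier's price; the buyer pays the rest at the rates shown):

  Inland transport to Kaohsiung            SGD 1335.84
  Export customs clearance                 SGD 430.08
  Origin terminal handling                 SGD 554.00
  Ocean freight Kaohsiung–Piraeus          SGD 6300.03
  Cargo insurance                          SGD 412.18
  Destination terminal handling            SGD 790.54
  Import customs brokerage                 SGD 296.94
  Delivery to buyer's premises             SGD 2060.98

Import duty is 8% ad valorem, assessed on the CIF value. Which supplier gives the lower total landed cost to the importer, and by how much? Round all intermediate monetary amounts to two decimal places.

Supplier A (FCA):
CIF value = FCA price + origin terminal + freight + insurance = 434787.58 + 554.00 + 6300.03 + 412.18 = 442053.79
Import duty = 442053.79 × 8% = 35364.30
Buyer bears (A): 554.00 + 6300.03 + 412.18 + 790.54 + 296.94 + 2060.98 = 10414.67
Landed cost (A) = invoice 434787.58 + 10414.67 + duty 35364.30 = 480566.55
Supplier B (FOB):
CIF value = FOB price + freight + insurance = 385587.39 + 6300.03 + 412.18 = 392299.60
Import duty = 392299.60 × 8% = 31383.97
Buyer bears (B): 6300.03 + 412.18 + 790.54 + 296.94 + 2060.98 = 9860.67
Landed cost (B) = invoice 385587.39 + 9860.67 + duty 31383.97 = 426832.03
Difference = |480566.55 − 426832.03| = 53734.52

Supplier B is cheaper by SGD 53734.52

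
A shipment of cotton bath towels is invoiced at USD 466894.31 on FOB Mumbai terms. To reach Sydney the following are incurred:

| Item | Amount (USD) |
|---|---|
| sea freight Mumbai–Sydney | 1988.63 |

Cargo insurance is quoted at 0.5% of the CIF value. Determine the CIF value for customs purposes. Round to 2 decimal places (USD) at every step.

Let C be the CIF value. C = FOB price + freight + 0.5% × C
C − 0.5% × C = 466894.31 + 1988.63
0.995 × C = 468882.94
C = 468882.94 / 0.995 = 471239.14
Insurance premium = 0.5% × 471239.14 = 2356.20

CIF value: USD 471239.14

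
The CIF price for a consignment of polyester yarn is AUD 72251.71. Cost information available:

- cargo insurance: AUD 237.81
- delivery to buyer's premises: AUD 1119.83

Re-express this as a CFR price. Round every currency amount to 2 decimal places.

Not relevant to the conversion: delivery — on the buyer under both terms; not part of either seller's price.
From CIF to CFR, the seller no longer bears: insurance.
CFR price = 72251.71 − 237.81 = 72013.90

CFR price: AUD 72013.90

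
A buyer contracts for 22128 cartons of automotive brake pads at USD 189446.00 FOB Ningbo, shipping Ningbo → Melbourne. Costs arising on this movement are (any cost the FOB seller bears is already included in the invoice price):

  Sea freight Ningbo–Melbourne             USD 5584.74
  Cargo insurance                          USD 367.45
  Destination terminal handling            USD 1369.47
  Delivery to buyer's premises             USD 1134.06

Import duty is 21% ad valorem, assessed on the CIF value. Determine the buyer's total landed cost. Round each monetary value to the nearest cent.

FOB: the seller bears costs until goods are on board at the origin port; the buyer bears freight, insurance and all costs thereafter.
CIF value = FOB price + freight + insurance = 189446.00 + 5584.74 + 367.45 = 195398.19
Import duty = 195398.19 × 21% = 41033.62
Buyer bears: freight 5584.74 + insurance 367.45 + destination terminal 1369.47 + delivery 1134.06 + duty 41033.62 = 49489.34
Landed cost = invoice 189446.00 + 49489.34 = 238935.34

Total landed cost: USD 238935.34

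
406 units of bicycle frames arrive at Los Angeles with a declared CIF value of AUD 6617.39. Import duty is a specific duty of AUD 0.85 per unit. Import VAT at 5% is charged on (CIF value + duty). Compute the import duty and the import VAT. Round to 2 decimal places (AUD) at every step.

Import duty = 406 × 0.85 = 345.10
VAT base = CIF + duty = 6617.39 + 345.10 = 6962.49
Import VAT = 6962.49 × 5% = 348.12

Import duty: AUD 345.10; import VAT: AUD 348.12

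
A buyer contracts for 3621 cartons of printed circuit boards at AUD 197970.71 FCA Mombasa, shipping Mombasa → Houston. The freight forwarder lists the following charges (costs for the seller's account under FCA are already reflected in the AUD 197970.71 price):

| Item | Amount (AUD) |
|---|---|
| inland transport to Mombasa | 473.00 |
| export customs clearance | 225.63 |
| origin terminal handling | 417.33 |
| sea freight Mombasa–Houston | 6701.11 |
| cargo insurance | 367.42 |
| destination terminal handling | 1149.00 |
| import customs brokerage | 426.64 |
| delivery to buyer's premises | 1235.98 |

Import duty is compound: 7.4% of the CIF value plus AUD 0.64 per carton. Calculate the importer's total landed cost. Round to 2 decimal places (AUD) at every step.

Total landed cost: AUD 225789.42

FCA: the seller delivers export-cleared goods to the carrier; the buyer bears costs from that point.
Already in the invoice (seller's account under FCA): inland to port, export clearance — exclude.
CIF value = FCA price + origin terminal + freight + insurance = 197970.71 + 417.33 + 6701.11 + 367.42 = 205456.57
Ad valorem component: 205456.57 × 7.4% = 15203.79
Specific component: 3621 × 0.64 = 2317.44
Import duty = 15203.79 + 2317.44 = 17521.23
Buyer bears: origin terminal 417.33 + freight 6701.11 + insurance 367.42 + destination terminal 1149.00 + brokerage 426.64 + delivery 1235.98 + duty 17521.23 = 27818.71
Landed cost = invoice 197970.71 + 27818.71 = 225789.42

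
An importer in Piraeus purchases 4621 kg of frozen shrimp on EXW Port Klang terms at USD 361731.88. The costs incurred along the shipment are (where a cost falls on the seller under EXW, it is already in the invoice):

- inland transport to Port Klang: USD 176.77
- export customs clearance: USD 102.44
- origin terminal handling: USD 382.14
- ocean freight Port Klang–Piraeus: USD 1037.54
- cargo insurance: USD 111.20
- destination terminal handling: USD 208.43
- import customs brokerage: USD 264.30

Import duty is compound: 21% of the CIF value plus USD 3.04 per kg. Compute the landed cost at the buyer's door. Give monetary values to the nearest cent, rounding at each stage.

EXW: the seller makes goods available at their premises; the buyer bears all onward costs.
CIF value = EXW price + inland to port + export clearance + origin terminal + freight + insurance = 361731.88 + 176.77 + 102.44 + 382.14 + 1037.54 + 111.20 = 363541.97
Ad valorem component: 363541.97 × 21% = 76343.81
Specific component: 4621 × 3.04 = 14047.84
Import duty = 76343.81 + 14047.84 = 90391.65
Buyer bears: inland to port 176.77 + export clearance 102.44 + origin terminal 382.14 + freight 1037.54 + insurance 111.20 + destination terminal 208.43 + brokerage 264.30 + duty 90391.65 = 92674.47
Landed cost = invoice 361731.88 + 92674.47 = 454406.35

Total landed cost: USD 454406.35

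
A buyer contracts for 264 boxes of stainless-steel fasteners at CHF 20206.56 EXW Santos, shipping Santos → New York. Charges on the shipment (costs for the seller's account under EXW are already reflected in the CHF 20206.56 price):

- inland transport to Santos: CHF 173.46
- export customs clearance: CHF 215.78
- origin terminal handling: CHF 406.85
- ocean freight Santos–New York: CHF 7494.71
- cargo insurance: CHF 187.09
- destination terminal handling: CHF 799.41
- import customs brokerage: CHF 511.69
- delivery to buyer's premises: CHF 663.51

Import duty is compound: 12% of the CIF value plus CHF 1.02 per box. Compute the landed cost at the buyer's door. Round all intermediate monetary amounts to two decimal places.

EXW: the seller makes goods available at their premises; the buyer bears all onward costs.
CIF value = EXW price + inland to port + export clearance + origin terminal + freight + insurance = 20206.56 + 173.46 + 215.78 + 406.85 + 7494.71 + 187.09 = 28684.45
Ad valorem component: 28684.45 × 12% = 3442.13
Specific component: 264 × 1.02 = 269.28
Import duty = 3442.13 + 269.28 = 3711.41
Buyer bears: inland to port 173.46 + export clearance 215.78 + origin terminal 406.85 + freight 7494.71 + insurance 187.09 + destination terminal 799.41 + brokerage 511.69 + delivery 663.51 + duty 3711.41 = 14163.91
Landed cost = invoice 20206.56 + 14163.91 = 34370.47

Total landed cost: CHF 34370.47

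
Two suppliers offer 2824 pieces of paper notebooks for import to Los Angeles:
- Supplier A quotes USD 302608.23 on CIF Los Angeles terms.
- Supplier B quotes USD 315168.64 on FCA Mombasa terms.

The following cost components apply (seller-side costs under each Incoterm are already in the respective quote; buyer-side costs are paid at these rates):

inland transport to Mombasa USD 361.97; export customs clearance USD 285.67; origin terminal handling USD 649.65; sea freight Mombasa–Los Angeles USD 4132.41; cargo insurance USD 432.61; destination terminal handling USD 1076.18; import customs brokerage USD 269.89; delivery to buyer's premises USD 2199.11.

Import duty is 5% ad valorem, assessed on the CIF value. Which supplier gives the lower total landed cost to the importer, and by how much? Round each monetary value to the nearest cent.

Supplier A (CIF):
The CIF price already equals the CIF value: 302608.23
Import duty = 302608.23 × 5% = 15130.41
Buyer bears (A): 1076.18 + 269.89 + 2199.11 = 3545.18
Landed cost (A) = invoice 302608.23 + 3545.18 + duty 15130.41 = 321283.82
Supplier B (FCA):
CIF value = FCA price + origin terminal + freight + insurance = 315168.64 + 649.65 + 4132.41 + 432.61 = 320383.31
Import duty = 320383.31 × 5% = 16019.17
Buyer bears (B): 649.65 + 4132.41 + 432.61 + 1076.18 + 269.89 + 2199.11 = 8759.85
Landed cost (B) = invoice 315168.64 + 8759.85 + duty 16019.17 = 339947.66
Difference = |321283.82 − 339947.66| = 18663.84

Supplier A is cheaper by USD 18663.84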